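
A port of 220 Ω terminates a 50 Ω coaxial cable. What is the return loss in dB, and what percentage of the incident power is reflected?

RL ≈ 4.02 dB; 39.6% of incident power reflected

Γ = (220 − 50)/(220 + 50) = 0.63
RL = −20·log₁₀(0.63) = 4.02 dB
P_refl/P_inc = |Γ|² = 0.396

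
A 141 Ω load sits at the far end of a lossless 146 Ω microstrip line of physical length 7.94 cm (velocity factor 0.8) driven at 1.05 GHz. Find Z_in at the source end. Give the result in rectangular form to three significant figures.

Z_in ≈ 148 − j4.84 Ω

λ = v/f = 0.8·c / 1.05 GHz = 0.229 m
βl = 2π·l/λ = 2π × 0.347 = 125°
tan(βl) = tan(125°) = -1.43
Z_in = Z_0·(Z_L + jZ_0·tanβl)/(Z_0 + jZ_L·tanβl)
     = 146·(141 − j208)/(146 − j201)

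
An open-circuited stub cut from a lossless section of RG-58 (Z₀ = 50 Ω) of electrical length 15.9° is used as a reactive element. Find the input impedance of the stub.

tan(βl) = 0.285
For an open-circuited stub, Z_in = −jZ_0·cot(βl) = −jZ_0/tan(βl)

Z_in ≈ −j176 Ω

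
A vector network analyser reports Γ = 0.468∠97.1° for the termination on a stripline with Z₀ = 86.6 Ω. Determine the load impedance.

Z_L = Z_0·(1 + Γ)/(1 − Γ) = 86.6·(0.942 + j0.464)/(1.06 − j0.464)

Z_L ≈ 50.7 + j60.3 Ω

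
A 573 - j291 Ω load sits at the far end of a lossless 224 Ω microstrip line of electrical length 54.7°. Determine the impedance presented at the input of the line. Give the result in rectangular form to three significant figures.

tan(βl) = tan(54.7°) = 1.41
Z_in = Z_0·(Z_L + jZ_0·tanβl)/(Z_0 + jZ_L·tanβl)
     = 224·(573 + j25.4)/(635 + j809)

Z_in ≈ 81.4 − j94.8 Ω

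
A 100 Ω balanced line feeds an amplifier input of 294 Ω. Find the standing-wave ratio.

VSWR ≈ 2.94

Γ = (294 − 100)/(294 + 100) = 0.492
VSWR = (1 + 0.492)/(1 − 0.492)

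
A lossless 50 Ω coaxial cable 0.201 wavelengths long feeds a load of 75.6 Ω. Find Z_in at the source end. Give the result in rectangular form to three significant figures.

βl = 2π × 0.201 = 72.4°
tan(βl) = tan(72.4°) = 3.14
Z_in = Z_0·(Z_L + jZ_0·tanβl)/(Z_0 + jZ_L·tanβl)
     = 50·(75.6 + j157)/(50 + j238)

Z_in ≈ 34.9 − j8.57 Ω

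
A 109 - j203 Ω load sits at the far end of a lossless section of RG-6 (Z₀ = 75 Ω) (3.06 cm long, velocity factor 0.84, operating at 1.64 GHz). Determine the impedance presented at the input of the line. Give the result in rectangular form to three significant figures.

Z_in ≈ 10.7 − j2.53 Ω

λ = v/f = 0.84·c / 1.64 GHz = 0.154 m
βl = 2π·l/λ = 2π × 0.199 = 71.7°
tan(βl) = tan(71.7°) = 3.02
Z_in = Z_0·(Z_L + jZ_0·tanβl)/(Z_0 + jZ_L·tanβl)
     = 75·(109 + j23.7)/(689 + j329)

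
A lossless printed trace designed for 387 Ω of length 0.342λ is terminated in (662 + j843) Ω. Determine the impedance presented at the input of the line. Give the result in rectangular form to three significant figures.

βl = 2π × 0.342 = 123°
tan(βl) = tan(123°) = -1.53
Z_in = Z_0·(Z_L + jZ_0·tanβl)/(Z_0 + jZ_L·tanβl)
     = 387·(662 + j250)/(1680 − j1010)

Z_in ≈ 86.3 + j110 Ω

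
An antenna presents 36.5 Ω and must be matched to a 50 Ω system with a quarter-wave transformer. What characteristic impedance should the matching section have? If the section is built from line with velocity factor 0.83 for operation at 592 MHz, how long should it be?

Z_qwt ≈ 42.7 Ω; length ≈ 10.5 cm

Z_qwt = √(Z_0·R_L) = √(50 × 36.5) = √1825
λ = 0.83·c/f = 0.421 m, so l = λ/4 = 0.105 m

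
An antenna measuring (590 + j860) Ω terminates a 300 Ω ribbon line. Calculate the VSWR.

Γ = (Z_L − Z_0)/(Z_L + Z_0) = (290 + j860)/(890 + j860)
|Γ| = 908/1240 = 0.733
VSWR = (1 + |Γ|)/(1 − |Γ|) = 1.73/0.267

VSWR ≈ 6.5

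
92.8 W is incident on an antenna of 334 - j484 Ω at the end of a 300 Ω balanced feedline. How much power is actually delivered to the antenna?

|Γ| = |(34 − j484)/(634 − j484)| = 0.608
|Γ|² = 0.37
P_refl = |Γ|²·P_inc = 34.3 W, P_del = (1 − |Γ|²)·P_inc = 58.5 W

P_delivered ≈ 58.5 W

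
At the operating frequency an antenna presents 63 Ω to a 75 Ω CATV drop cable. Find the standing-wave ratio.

For a purely resistive load, VSWR = R_L/Z_0 or Z_0/R_L (whichever > 1) = 75/63

VSWR ≈ 1.19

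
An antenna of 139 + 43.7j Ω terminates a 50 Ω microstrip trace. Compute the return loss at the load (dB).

RL ≈ 5.83 dB

Γ = (89 + j43.7)/(189 + j43.7), |Γ| = 0.511
RL = −20·log₁₀|Γ| = −20·log₁₀(0.511)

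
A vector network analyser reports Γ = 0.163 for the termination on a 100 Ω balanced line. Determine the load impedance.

Z_L = Z_0·(1 + Γ)/(1 − Γ) = 100·(1.16)/(0.837)

Z_L ≈ 139 Ω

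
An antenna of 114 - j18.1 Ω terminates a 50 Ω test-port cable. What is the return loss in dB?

RL ≈ 7.89 dB

Γ = (64 − j18.1)/(164 − j18.1), |Γ| = 0.403
RL = −20·log₁₀|Γ| = −20·log₁₀(0.403)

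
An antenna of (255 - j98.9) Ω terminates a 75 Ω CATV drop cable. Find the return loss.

RL ≈ 4.49 dB

Γ = (180 − j98.9)/(330 − j98.9), |Γ| = 0.596
RL = −20·log₁₀|Γ| = −20·log₁₀(0.596)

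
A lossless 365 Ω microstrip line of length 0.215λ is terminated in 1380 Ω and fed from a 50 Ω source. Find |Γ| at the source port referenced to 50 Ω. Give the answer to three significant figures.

βl = 2π × 0.215 = 77.4°
tan(βl) = 4.47
Z_in = Z_0·(Z_L + jZ_0·tanβl)/(Z_0 + jZ_L·tanβl) = 101 − j75.6 Ω
Γ_s = (Z_in − Z_s)/(Z_in + Z_s) = (51 − j75.6)/(151 − j75.6), |Γ_s| = 0.54

|Γ| ≈ 0.54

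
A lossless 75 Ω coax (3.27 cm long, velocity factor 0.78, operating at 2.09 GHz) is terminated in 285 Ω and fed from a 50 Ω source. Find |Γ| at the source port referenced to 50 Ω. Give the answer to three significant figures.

|Γ| ≈ 0.469

λ = v/f = 0.78·c / 2.09 GHz = 0.112 m
βl = 2π·l/λ = 2π × 0.292 = 105°
tan(βl) = -3.7
Z_in = Z_0·(Z_L + jZ_0·tanβl)/(Z_0 + jZ_L·tanβl) = 21.1 + j18.8 Ω
Γ_s = (Z_in − Z_s)/(Z_in + Z_s) = (-28.9 + j18.8)/(71.1 + j18.8), |Γ_s| = 0.469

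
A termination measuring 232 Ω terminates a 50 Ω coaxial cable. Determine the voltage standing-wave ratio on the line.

VSWR ≈ 4.64

Γ = (232 − 50)/(232 + 50) = 0.645
VSWR = (1 + 0.645)/(1 − 0.645)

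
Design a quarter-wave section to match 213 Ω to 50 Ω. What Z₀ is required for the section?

Z_qwt ≈ 103 Ω

Z_qwt = √(Z_0·R_L) = √(50 × 213) = √10650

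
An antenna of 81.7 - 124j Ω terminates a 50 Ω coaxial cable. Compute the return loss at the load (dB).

RL ≈ 3 dB

Γ = (31.7 − j124)/(131.7 − j124), |Γ| = 0.708
RL = −20·log₁₀|Γ| = −20·log₁₀(0.708)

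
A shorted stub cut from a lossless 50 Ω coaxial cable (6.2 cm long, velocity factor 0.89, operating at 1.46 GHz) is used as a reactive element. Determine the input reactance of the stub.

X_in ≈ -79.9 Ω (capacitive)

λ = v/f = 0.89·c / 1.46 GHz = 0.183 m
βl = 2π·l/λ = 2π × 0.339 = 122°
tan(βl) = -1.6
For a shorted stub, Z_in = jZ_0·tan(βl)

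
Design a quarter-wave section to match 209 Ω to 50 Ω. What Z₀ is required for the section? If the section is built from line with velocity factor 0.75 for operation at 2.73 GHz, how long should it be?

Z_qwt = √(Z_0·R_L) = √(50 × 209) = √10450
λ = 0.75·c/f = 0.0824 m, so l = λ/4 = 0.0206 m

Z_qwt ≈ 102 Ω; length ≈ 2.06 cm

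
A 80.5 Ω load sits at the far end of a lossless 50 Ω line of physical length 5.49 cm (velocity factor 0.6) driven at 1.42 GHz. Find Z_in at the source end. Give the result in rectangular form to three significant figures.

Z_in ≈ 63.6 + j23.4 Ω

λ = v/f = 0.6·c / 1.42 GHz = 0.127 m
βl = 2π·l/λ = 2π × 0.433 = 156°
tan(βl) = tan(156°) = -0.447
Z_in = Z_0·(Z_L + jZ_0·tanβl)/(Z_0 + jZ_L·tanβl)
     = 50·(80.5 − j22.3)/(50 − j36)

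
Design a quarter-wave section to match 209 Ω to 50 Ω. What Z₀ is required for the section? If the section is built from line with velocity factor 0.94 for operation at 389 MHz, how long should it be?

Z_qwt = √(Z_0·R_L) = √(50 × 209) = √10450
λ = 0.94·c/f = 0.725 m, so l = λ/4 = 0.181 m

Z_qwt ≈ 102 Ω; length ≈ 18.1 cm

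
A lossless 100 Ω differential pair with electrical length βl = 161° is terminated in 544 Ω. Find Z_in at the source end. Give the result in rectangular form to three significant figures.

Z_in ≈ 135 + j218 Ω

tan(βl) = tan(161°) = -0.344
Z_in = Z_0·(Z_L + jZ_0·tanβl)/(Z_0 + jZ_L·tanβl)
     = 100·(544 − j34.4)/(100 − j187)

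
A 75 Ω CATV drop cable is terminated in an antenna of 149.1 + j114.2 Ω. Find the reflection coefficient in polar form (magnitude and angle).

Γ = (Z_L − Z_0)/(Z_L + Z_0) = (74.1 + j114.2)/(224.1 + j114.2)
|Γ| = 136/252 = 0.541

Γ ≈ 0.541 ∠ 30°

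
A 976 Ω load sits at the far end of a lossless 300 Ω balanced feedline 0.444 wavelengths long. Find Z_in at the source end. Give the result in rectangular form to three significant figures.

Z_in ≈ 456 + j435 Ω

βl = 2π × 0.444 = 160°
tan(βl) = tan(160°) = -0.367
Z_in = Z_0·(Z_L + jZ_0·tanβl)/(Z_0 + jZ_L·tanβl)
     = 300·(976 − j110)/(300 − j358)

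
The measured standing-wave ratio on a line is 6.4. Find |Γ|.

|Γ| = (S − 1)/(S + 1) = (6.4 − 1)/(6.4 + 1) = 5.4/7.4

|Γ| ≈ 0.73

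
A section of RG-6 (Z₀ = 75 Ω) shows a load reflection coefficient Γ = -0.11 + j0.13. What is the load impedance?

Z_L = Z_0·(1 + Γ)/(1 − Γ) = 75·(0.89 + j0.13)/(1.11 − j0.13)

Z_L ≈ 58.3 + j15.6 Ω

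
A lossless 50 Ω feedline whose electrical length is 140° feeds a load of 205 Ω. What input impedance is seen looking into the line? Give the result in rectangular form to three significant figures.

Z_in ≈ 27.2 + j51.7 Ω

tan(βl) = tan(140°) = -0.839
Z_in = Z_0·(Z_L + jZ_0·tanβl)/(Z_0 + jZ_L·tanβl)
     = 50·(205 − j42)/(50 − j172)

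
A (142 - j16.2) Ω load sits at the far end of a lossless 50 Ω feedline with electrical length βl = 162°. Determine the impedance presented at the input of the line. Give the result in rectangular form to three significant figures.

tan(βl) = tan(162°) = -0.325
Z_in = Z_0·(Z_L + jZ_0·tanβl)/(Z_0 + jZ_L·tanβl)
     = 50·(142 − j32.4)/(44.7 − j46.1)

Z_in ≈ 95 + j61.7 Ω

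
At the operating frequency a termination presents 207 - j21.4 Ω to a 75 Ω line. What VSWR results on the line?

VSWR ≈ 2.79

Γ = (Z_L − Z_0)/(Z_L + Z_0) = (132 − j21.4)/(282 − j21.4)
|Γ| = 134/283 = 0.473
VSWR = (1 + |Γ|)/(1 − |Γ|) = 1.47/0.527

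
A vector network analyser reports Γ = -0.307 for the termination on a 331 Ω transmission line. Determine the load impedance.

Z_L = Z_0·(1 + Γ)/(1 − Γ) = 331·(0.693)/(1.31)

Z_L ≈ 176 Ω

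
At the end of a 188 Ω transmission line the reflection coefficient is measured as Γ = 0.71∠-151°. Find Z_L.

Z_L = Z_0·(1 + Γ)/(1 − Γ) = 188·(0.379 − j0.344)/(1.62 + j0.344)

Z_L ≈ 34 − j47.1 Ω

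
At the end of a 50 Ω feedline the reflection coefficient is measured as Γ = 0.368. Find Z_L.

Z_L = Z_0·(1 + Γ)/(1 − Γ) = 50·(1.37)/(0.632)

Z_L ≈ 108 Ω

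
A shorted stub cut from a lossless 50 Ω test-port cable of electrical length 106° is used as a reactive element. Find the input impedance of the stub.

tan(βl) = -3.49
For a shorted stub, Z_in = jZ_0·tan(βl)

Z_in ≈ −j174 Ω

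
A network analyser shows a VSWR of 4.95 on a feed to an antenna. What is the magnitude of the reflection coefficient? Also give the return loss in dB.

|Γ| ≈ 0.664; return loss ≈ 3.56 dB

|Γ| = (S − 1)/(S + 1) = (4.95 − 1)/(4.95 + 1) = 3.95/5.95
RL = −20·log₁₀|Γ| = −20·log₁₀(0.664)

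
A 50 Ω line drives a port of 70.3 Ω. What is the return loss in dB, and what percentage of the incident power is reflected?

Γ = (70.3 − 50)/(70.3 + 50) = 0.169
RL = −20·log₁₀(0.169) = 15.5 dB
P_refl/P_inc = |Γ|² = 0.0285

RL ≈ 15.5 dB; 2.85% of incident power reflected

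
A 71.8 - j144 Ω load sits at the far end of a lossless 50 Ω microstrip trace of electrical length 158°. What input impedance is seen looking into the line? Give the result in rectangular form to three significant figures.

Z_in ≈ 230 + j189 Ω

tan(βl) = tan(158°) = -0.404
Z_in = Z_0·(Z_L + jZ_0·tanβl)/(Z_0 + jZ_L·tanβl)
     = 50·(71.8 − j164)/(-8.18 − j29)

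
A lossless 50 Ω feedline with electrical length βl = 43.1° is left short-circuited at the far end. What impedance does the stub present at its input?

Z_in ≈ +j46.8 Ω

tan(βl) = 0.936
For a short-circuited stub, Z_in = jZ_0·tan(βl)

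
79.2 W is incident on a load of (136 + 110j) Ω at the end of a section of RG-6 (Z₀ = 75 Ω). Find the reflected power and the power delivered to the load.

P_reflected ≈ 22.1 W; P_delivered ≈ 57.1 W

|Γ| = |(61 + j110)/(211 + j110)| = 0.529
|Γ|² = 0.279
P_refl = |Γ|²·P_inc = 22.1 W, P_del = (1 − |Γ|²)·P_inc = 57.1 W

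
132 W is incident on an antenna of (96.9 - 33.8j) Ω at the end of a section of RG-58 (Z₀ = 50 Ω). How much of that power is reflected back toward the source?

|Γ| = |(46.9 − j33.8)/(146.9 − j33.8)| = 0.384
|Γ|² = 0.147
P_refl = |Γ|²·P_inc = 19.4 W, P_del = (1 − |Γ|²)·P_inc = 113 W

P_reflected ≈ 19.4 W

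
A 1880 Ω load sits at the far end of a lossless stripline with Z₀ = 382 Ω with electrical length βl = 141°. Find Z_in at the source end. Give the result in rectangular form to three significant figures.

tan(βl) = tan(141°) = -0.81
Z_in = Z_0·(Z_L + jZ_0·tanβl)/(Z_0 + jZ_L·tanβl)
     = 382·(1880 − j309)/(382 − j1520)

Z_in ≈ 184 + j425 Ω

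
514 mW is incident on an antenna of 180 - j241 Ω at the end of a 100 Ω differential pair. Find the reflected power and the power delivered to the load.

P_reflected ≈ 243 mW; P_delivered ≈ 271 mW

|Γ| = |(80 − j241)/(280 − j241)| = 0.687
|Γ|² = 0.472
P_refl = |Γ|²·P_inc = 243 mW, P_del = (1 − |Γ|²)·P_inc = 271 mW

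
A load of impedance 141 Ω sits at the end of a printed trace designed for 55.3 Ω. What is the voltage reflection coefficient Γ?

Γ = 0.437

Γ = (Z_L − Z_0)/(Z_L + Z_0) = (141 − 55.3)/(141 + 55.3) = 85.7/196.3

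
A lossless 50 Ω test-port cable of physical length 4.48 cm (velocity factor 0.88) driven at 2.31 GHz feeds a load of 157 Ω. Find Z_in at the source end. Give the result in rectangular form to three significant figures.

λ = v/f = 0.88·c / 2.31 GHz = 0.114 m
βl = 2π·l/λ = 2π × 0.392 = 141°
tan(βl) = tan(141°) = -0.806
Z_in = Z_0·(Z_L + jZ_0·tanβl)/(Z_0 + jZ_L·tanβl)
     = 50·(157 − j40.3)/(50 − j127)

Z_in ≈ 35 + j48.2 Ω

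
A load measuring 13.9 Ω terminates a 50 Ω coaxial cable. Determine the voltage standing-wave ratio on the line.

For a purely resistive load, VSWR = R_L/Z_0 or Z_0/R_L (whichever > 1) = 50/13.9

VSWR ≈ 3.6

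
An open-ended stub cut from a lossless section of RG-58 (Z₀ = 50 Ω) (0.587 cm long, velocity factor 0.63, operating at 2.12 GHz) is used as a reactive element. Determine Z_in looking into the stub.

λ = v/f = 0.63·c / 2.12 GHz = 0.0892 m
βl = 2π·l/λ = 2π × 0.0658 = 23.7°
tan(βl) = 0.439
For an open-ended stub, Z_in = −jZ_0·cot(βl) = −jZ_0/tan(βl)

Z_in ≈ −j114 Ω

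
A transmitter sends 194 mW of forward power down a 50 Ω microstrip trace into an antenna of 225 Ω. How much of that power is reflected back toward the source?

Γ = (225 − 50)/(225 + 50) = 0.636
|Γ|² = 0.405
P_refl = |Γ|²·P_inc = 78.6 mW, P_del = (1 − |Γ|²)·P_inc = 115 mW

P_reflected ≈ 78.6 mW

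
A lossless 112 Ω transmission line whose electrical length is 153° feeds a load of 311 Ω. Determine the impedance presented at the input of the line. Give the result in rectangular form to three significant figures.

Z_in ≈ 131 + j128 Ω

tan(βl) = tan(153°) = -0.51
Z_in = Z_0·(Z_L + jZ_0·tanβl)/(Z_0 + jZ_L·tanβl)
     = 112·(311 − j57.1)/(112 − j158)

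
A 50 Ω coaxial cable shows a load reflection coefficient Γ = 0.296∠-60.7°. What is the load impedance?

Z_L = Z_0·(1 + Γ)/(1 − Γ) = 50·(1.14 − j0.258)/(0.855 + j0.258)

Z_L ≈ 57.2 − j32.4 Ω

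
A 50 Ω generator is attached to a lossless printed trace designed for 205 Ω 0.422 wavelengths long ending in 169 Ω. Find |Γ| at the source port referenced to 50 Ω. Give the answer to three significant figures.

βl = 2π × 0.422 = 152°
tan(βl) = -0.534
Z_in = Z_0·(Z_L + jZ_0·tanβl)/(Z_0 + jZ_L·tanβl) = 182 − j29.4 Ω
Γ_s = (Z_in − Z_s)/(Z_in + Z_s) = (132 − j29.4)/(232 − j29.4), |Γ_s| = 0.578

|Γ| ≈ 0.578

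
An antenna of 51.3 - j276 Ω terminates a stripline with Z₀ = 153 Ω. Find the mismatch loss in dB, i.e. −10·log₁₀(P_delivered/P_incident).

Γ = (-101.7 − j276)/(204.3 − j276), |Γ| = 0.857
|Γ|² = 0.734, so P_del/P_inc = 1 − |Γ|² = 0.266
ML = −10·log₁₀(1 − |Γ|²)

mismatch loss ≈ 5.75 dB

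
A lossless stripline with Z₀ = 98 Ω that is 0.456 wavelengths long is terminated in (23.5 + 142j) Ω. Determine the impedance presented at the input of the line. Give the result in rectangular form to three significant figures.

βl = 2π × 0.456 = 164°
tan(βl) = tan(164°) = -0.284
Z_in = Z_0·(Z_L + jZ_0·tanβl)/(Z_0 + jZ_L·tanβl)
     = 98·(23.5 + j114)/(138 − j6.67)

Z_in ≈ 12.7 + j81.5 Ω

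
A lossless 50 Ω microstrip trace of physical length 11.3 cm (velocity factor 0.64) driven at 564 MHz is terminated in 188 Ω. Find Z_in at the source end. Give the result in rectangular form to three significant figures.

Z_in ≈ 17.2 + j25.7 Ω

λ = v/f = 0.64·c / 564 MHz = 0.34 m
βl = 2π·l/λ = 2π × 0.332 = 119°
tan(βl) = tan(119°) = -1.77
Z_in = Z_0·(Z_L + jZ_0·tanβl)/(Z_0 + jZ_L·tanβl)
     = 50·(188 − j88.4)/(50 − j332)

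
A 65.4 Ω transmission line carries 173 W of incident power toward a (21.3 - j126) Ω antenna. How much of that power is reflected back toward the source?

|Γ| = |(-44.1 − j126)/(86.7 − j126)| = 0.873
|Γ|² = 0.762
P_refl = |Γ|²·P_inc = 132 W, P_del = (1 − |Γ|²)·P_inc = 41.2 W

P_reflected ≈ 132 W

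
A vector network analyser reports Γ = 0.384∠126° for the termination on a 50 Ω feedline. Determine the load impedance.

Z_L = Z_0·(1 + Γ)/(1 − Γ) = 50·(0.774 + j0.311)/(1.23 − j0.311)

Z_L ≈ 26.7 + j19.4 Ω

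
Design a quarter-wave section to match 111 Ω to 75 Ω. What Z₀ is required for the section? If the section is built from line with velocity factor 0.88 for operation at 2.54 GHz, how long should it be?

Z_qwt ≈ 91.2 Ω; length ≈ 2.6 cm

Z_qwt = √(Z_0·R_L) = √(75 × 111) = √8325
λ = 0.88·c/f = 0.104 m, so l = λ/4 = 0.026 m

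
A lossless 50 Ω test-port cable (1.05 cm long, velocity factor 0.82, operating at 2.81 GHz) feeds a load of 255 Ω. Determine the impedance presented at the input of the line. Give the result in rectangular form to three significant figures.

λ = v/f = 0.82·c / 2.81 GHz = 0.0875 m
βl = 2π·l/λ = 2π × 0.12 = 43.2°
tan(βl) = tan(43.2°) = 0.938
Z_in = Z_0·(Z_L + jZ_0·tanβl)/(Z_0 + jZ_L·tanβl)
     = 50·(255 + j46.9)/(50 + j239)

Z_in ≈ 20.1 − j49.1 Ω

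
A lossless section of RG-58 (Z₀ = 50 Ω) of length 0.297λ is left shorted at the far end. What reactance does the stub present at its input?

βl = 2π × 0.297 = 107°
tan(βl) = -3.29
For a shorted stub, Z_in = jZ_0·tan(βl)

X_in ≈ -164 Ω (capacitive)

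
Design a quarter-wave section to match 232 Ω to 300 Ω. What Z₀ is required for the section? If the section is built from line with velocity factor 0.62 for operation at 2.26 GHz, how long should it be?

Z_qwt ≈ 264 Ω; length ≈ 2.06 cm

Z_qwt = √(Z_0·R_L) = √(300 × 232) = √69600
λ = 0.62·c/f = 0.0823 m, so l = λ/4 = 0.0206 m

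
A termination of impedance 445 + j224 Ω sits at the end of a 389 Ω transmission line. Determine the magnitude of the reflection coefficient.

|Γ| ≈ 0.267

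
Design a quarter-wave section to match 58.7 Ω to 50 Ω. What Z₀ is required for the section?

Z_qwt ≈ 54.2 Ω

Z_qwt = √(Z_0·R_L) = √(50 × 58.7) = √2935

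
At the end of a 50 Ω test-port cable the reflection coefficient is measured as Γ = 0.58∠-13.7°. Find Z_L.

Z_L ≈ 158 − j65.6 Ω

Z_L = Z_0·(1 + Γ)/(1 − Γ) = 50·(1.56 − j0.137)/(0.437 + j0.137)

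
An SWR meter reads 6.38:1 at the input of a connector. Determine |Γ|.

|Γ| = (S − 1)/(S + 1) = (6.38 − 1)/(6.38 + 1) = 5.38/7.38

|Γ| ≈ 0.729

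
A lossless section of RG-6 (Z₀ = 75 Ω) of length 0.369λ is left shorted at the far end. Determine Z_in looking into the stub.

Z_in ≈ −j80.9 Ω

βl = 2π × 0.369 = 133°
tan(βl) = -1.08
For a shorted stub, Z_in = jZ_0·tan(βl)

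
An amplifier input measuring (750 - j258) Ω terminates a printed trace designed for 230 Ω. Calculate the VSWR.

VSWR ≈ 3.68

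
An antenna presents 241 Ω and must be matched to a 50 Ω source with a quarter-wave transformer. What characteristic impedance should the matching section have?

Z_qwt = √(Z_0·R_L) = √(50 × 241) = √12050

Z_qwt ≈ 110 Ω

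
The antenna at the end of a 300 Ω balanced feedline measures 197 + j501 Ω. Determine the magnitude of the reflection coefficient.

|Γ| ≈ 0.725

Γ = (Z_L − Z_0)/(Z_L + Z_0) = (-103 + j501)/(497 + j501)
|Γ| = 511/706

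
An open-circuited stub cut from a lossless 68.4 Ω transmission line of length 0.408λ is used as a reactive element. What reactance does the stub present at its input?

βl = 2π × 0.408 = 147°
tan(βl) = -0.652
For an open-circuited stub, Z_in = −jZ_0·cot(βl) = −jZ_0/tan(βl)

X_in ≈ 105 Ω (inductive)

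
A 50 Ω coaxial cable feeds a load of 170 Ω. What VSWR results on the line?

VSWR ≈ 3.4

Γ = (170 − 50)/(170 + 50) = 0.545
VSWR = (1 + 0.545)/(1 − 0.545)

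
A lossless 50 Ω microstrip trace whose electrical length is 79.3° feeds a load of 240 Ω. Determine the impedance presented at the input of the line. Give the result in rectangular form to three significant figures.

tan(βl) = tan(79.3°) = 5.29
Z_in = Z_0·(Z_L + jZ_0·tanβl)/(Z_0 + jZ_L·tanβl)
     = 50·(240 + j265)/(50 + j1270)

Z_in ≈ 10.8 − j9.02 Ω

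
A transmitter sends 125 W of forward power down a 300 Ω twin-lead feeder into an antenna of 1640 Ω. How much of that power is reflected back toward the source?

Γ = (1640 − 300)/(1640 + 300) = 0.691
|Γ|² = 0.477
P_refl = |Γ|²·P_inc = 59.6 W, P_del = (1 − |Γ|²)·P_inc = 65.4 W

P_reflected ≈ 59.6 W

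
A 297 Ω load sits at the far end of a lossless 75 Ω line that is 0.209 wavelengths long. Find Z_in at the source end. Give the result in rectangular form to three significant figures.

βl = 2π × 0.209 = 75.2°
tan(βl) = tan(75.2°) = 3.8
Z_in = Z_0·(Z_L + jZ_0·tanβl)/(Z_0 + jZ_L·tanβl)
     = 75·(297 + j285)/(75 + j1130)

Z_in ≈ 20.2 − j18.4 Ω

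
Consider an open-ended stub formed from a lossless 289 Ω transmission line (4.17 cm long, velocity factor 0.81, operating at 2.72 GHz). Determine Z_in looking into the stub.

λ = v/f = 0.81·c / 2.72 GHz = 0.0893 m
βl = 2π·l/λ = 2π × 0.467 = 168°
tan(βl) = -0.212
For an open-ended stub, Z_in = −jZ_0·cot(βl) = −jZ_0/tan(βl)

Z_in ≈ +j1360 Ω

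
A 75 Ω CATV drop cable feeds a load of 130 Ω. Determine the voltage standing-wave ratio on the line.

VSWR ≈ 1.73

Γ = (130 − 75)/(130 + 75) = 0.268
VSWR = (1 + 0.268)/(1 − 0.268)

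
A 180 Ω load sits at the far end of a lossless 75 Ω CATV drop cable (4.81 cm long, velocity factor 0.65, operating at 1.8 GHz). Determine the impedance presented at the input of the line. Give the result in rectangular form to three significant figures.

Z_in ≈ 115 + j73.8 Ω

λ = v/f = 0.65·c / 1.8 GHz = 0.108 m
βl = 2π·l/λ = 2π × 0.444 = 160°
tan(βl) = tan(160°) = -0.367
Z_in = Z_0·(Z_L + jZ_0·tanβl)/(Z_0 + jZ_L·tanβl)
     = 75·(180 − j27.5)/(75 − j66.1)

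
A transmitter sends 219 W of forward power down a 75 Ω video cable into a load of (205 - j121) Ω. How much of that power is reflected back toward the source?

|Γ| = |(130 − j121)/(280 − j121)| = 0.582
|Γ|² = 0.339
P_refl = |Γ|²·P_inc = 74.2 W, P_del = (1 − |Γ|²)·P_inc = 145 W

P_reflected ≈ 74.2 W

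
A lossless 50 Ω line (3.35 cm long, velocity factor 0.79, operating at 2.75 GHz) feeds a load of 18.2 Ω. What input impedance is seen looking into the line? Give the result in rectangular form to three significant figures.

Z_in ≈ 28.4 − j33.4 Ω

λ = v/f = 0.79·c / 2.75 GHz = 0.0862 m
βl = 2π·l/λ = 2π × 0.389 = 140°
tan(βl) = tan(140°) = -0.841
Z_in = Z_0·(Z_L + jZ_0·tanβl)/(Z_0 + jZ_L·tanβl)
     = 50·(18.2 − j42)/(50 − j15.3)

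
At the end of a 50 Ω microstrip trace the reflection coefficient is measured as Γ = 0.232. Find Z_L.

Z_L = Z_0·(1 + Γ)/(1 − Γ) = 50·(1.23)/(0.768)

Z_L ≈ 80.2 Ω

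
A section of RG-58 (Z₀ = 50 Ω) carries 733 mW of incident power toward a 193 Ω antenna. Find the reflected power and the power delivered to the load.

P_reflected ≈ 254 mW; P_delivered ≈ 479 mW

Γ = (193 − 50)/(193 + 50) = 0.588
|Γ|² = 0.346
P_refl = |Γ|²·P_inc = 254 mW, P_del = (1 − |Γ|²)·P_inc = 479 mW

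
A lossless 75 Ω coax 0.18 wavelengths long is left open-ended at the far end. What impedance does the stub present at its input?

Z_in ≈ −j35.3 Ω

βl = 2π × 0.18 = 64.8°
tan(βl) = 2.13
For an open-ended stub, Z_in = −jZ_0·cot(βl) = −jZ_0/tan(βl)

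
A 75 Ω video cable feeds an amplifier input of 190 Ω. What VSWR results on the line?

VSWR ≈ 2.53

Γ = (190 − 75)/(190 + 75) = 0.434
VSWR = (1 + 0.434)/(1 − 0.434)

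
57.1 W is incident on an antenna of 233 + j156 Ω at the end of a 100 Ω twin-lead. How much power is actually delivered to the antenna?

P_delivered ≈ 39.4 W

|Γ| = |(133 + j156)/(333 + j156)| = 0.557
|Γ|² = 0.311
P_refl = |Γ|²·P_inc = 17.7 W, P_del = (1 − |Γ|²)·P_inc = 39.4 W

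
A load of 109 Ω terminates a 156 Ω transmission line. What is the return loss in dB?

RL ≈ 15 dB

Γ = (109 − 156)/(109 + 156) = -0.177
RL = −20·log₁₀|Γ| = −20·log₁₀(0.177)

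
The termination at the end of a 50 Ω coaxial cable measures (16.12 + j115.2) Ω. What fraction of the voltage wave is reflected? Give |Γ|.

|Γ| ≈ 0.904

Γ = (Z_L − Z_0)/(Z_L + Z_0) = (-33.88 + j115.2)/(66.12 + j115.2)
|Γ| = 120/133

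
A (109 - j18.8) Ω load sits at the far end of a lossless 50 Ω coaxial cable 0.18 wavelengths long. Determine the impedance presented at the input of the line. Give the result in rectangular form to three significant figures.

βl = 2π × 0.18 = 64.8°
tan(βl) = tan(64.8°) = 2.13
Z_in = Z_0·(Z_L + jZ_0·tanβl)/(Z_0 + jZ_L·tanβl)
     = 50·(109 + j87.5)/(90 + j232)

Z_in ≈ 24.3 − j14.1 Ω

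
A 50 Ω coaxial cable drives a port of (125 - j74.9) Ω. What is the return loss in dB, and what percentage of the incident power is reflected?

RL ≈ 5.09 dB; 31% of incident power reflected

Γ = (75 − j74.9)/(175 − j74.9), |Γ| = 0.557
RL = −20·log₁₀(0.557) = 5.09 dB
P_refl/P_inc = |Γ|² = 0.31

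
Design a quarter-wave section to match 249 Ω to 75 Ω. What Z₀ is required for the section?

Z_qwt = √(Z_0·R_L) = √(75 × 249) = √18680

Z_qwt ≈ 137 Ω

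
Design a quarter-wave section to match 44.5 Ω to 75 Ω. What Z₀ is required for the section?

Z_qwt = √(Z_0·R_L) = √(75 × 44.5) = √3338

Z_qwt ≈ 57.8 Ω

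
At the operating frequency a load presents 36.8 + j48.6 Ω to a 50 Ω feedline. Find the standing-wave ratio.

Γ = (Z_L − Z_0)/(Z_L + Z_0) = (-13.2 + j48.6)/(86.8 + j48.6)
|Γ| = 50.4/99.5 = 0.506
VSWR = (1 + |Γ|)/(1 − |Γ|) = 1.51/0.494

VSWR ≈ 3.05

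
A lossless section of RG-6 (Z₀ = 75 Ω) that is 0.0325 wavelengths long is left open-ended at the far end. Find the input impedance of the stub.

Z_in ≈ −j362 Ω

βl = 2π × 0.0325 = 11.7°
tan(βl) = 0.207
For an open-ended stub, Z_in = −jZ_0·cot(βl) = −jZ_0/tan(βl)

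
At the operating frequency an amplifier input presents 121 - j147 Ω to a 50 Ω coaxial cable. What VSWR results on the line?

Γ = (Z_L − Z_0)/(Z_L + Z_0) = (71 − j147)/(171 − j147)
|Γ| = 163/225 = 0.724
VSWR = (1 + |Γ|)/(1 − |Γ|) = 1.72/0.276

VSWR ≈ 6.24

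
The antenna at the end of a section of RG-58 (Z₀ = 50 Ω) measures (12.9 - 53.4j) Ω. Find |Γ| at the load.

|Γ| ≈ 0.788

Γ = (Z_L − Z_0)/(Z_L + Z_0) = (-37.1 − j53.4)/(62.9 − j53.4)
|Γ| = 65/82.5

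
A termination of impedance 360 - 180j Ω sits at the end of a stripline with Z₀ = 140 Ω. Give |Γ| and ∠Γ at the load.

Γ ≈ 0.535 ∠ -19.5°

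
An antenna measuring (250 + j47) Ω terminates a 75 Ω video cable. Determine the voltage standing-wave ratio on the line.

Γ = (Z_L − Z_0)/(Z_L + Z_0) = (175 + j47)/(325 + j47)
|Γ| = 181/328 = 0.552
VSWR = (1 + |Γ|)/(1 − |Γ|) = 1.55/0.448

VSWR ≈ 3.46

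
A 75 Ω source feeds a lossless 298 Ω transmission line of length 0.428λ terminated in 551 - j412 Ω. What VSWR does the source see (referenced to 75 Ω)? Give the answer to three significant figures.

βl = 2π × 0.428 = 154°
tan(βl) = -0.486
Z_in = Z_0·(Z_L + jZ_0·tanβl)/(Z_0 + jZ_L·tanβl) = 744 + j341 Ω
Γ_s = (Z_in − Z_s)/(Z_in + Z_s) = (669 + j341)/(819 + j341), |Γ_s| = 0.847
VSWR = (1 + |Γ_s|)/(1 − |Γ_s|)

VSWR ≈ 12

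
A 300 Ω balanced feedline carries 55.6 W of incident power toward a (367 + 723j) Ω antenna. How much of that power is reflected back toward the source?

P_reflected ≈ 30.3 W

|Γ| = |(67 + j723)/(667 + j723)| = 0.738
|Γ|² = 0.545
P_refl = |Γ|²·P_inc = 30.3 W, P_del = (1 − |Γ|²)·P_inc = 25.3 W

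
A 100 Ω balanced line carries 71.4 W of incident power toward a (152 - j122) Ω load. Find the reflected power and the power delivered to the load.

|Γ| = |(52 − j122)/(252 − j122)| = 0.474
|Γ|² = 0.224
P_refl = |Γ|²·P_inc = 16 W, P_del = (1 − |Γ|²)·P_inc = 55.4 W

P_reflected ≈ 16 W; P_delivered ≈ 55.4 W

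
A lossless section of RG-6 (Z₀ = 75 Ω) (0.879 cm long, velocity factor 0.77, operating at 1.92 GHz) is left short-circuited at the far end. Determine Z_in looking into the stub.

λ = v/f = 0.77·c / 1.92 GHz = 0.12 m
βl = 2π·l/λ = 2π × 0.0731 = 26.3°
tan(βl) = 0.494
For a short-circuited stub, Z_in = jZ_0·tan(βl)

Z_in ≈ +j37.1 Ω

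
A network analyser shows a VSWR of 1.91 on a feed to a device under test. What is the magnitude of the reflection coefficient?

|Γ| ≈ 0.313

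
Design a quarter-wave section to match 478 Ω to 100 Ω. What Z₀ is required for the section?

Z_qwt ≈ 219 Ω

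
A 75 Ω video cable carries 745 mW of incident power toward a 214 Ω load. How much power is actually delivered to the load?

Γ = (214 − 75)/(214 + 75) = 0.481
|Γ|² = 0.231
P_refl = |Γ|²·P_inc = 172 mW, P_del = (1 − |Γ|²)·P_inc = 573 mW

P_delivered ≈ 573 mW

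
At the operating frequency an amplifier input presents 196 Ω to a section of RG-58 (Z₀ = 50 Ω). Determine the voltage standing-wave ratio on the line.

VSWR ≈ 3.92

Γ = (196 − 50)/(196 + 50) = 0.593
VSWR = (1 + 0.593)/(1 − 0.593)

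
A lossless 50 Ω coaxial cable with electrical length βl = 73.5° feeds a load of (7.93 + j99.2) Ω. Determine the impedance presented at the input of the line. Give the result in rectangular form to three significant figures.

tan(βl) = tan(73.5°) = 3.38
Z_in = Z_0·(Z_L + jZ_0·tanβl)/(Z_0 + jZ_L·tanβl)
     = 50·(7.93 + j268)/(-285 + j26.8)

Z_in ≈ 3 − j46.8 Ω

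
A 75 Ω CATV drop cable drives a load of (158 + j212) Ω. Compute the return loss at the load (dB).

RL ≈ 2.82 dB

Γ = (83 + j212)/(233 + j212), |Γ| = 0.723
RL = −20·log₁₀|Γ| = −20·log₁₀(0.723)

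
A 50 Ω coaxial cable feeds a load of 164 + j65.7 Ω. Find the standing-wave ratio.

VSWR ≈ 3.85

Γ = (Z_L − Z_0)/(Z_L + Z_0) = (114 + j65.7)/(214 + j65.7)
|Γ| = 132/224 = 0.588
VSWR = (1 + |Γ|)/(1 − |Γ|) = 1.59/0.412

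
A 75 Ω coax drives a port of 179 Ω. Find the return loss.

Γ = (179 − 75)/(179 + 75) = 0.409
RL = −20·log₁₀|Γ| = −20·log₁₀(0.409)

RL ≈ 7.76 dB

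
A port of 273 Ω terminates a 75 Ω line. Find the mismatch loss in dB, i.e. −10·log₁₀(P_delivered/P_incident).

Γ = (273 − 75)/(273 + 75) = 0.569
|Γ|² = 0.324, so P_del/P_inc = 1 − |Γ|² = 0.676
ML = −10·log₁₀(1 − |Γ|²)

mismatch loss ≈ 1.7 dB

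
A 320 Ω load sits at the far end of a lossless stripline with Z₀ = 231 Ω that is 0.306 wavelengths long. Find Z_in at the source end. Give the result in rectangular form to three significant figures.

Z_in ≈ 177 + j37.9 Ω

βl = 2π × 0.306 = 110°
tan(βl) = tan(110°) = -2.72
Z_in = Z_0·(Z_L + jZ_0·tanβl)/(Z_0 + jZ_L·tanβl)
     = 231·(320 − j629)/(231 − j872)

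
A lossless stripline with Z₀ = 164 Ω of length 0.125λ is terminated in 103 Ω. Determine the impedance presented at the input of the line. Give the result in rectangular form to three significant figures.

Z_in ≈ 148 + j71.2 Ω

βl = 2π × 0.125 = 45°
tan(βl) = tan(45°) = 1
Z_in = Z_0·(Z_L + jZ_0·tanβl)/(Z_0 + jZ_L·tanβl)
     = 164·(103 + j164)/(164 + j103)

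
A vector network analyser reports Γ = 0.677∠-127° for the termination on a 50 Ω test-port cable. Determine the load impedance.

Z_L ≈ 11.9 − j23.8 Ω

Z_L = Z_0·(1 + Γ)/(1 − Γ) = 50·(0.593 − j0.541)/(1.41 + j0.541)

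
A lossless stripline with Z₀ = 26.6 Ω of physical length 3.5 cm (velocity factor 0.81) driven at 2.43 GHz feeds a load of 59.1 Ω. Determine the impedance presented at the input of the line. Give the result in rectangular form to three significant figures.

Z_in ≈ 16.5 + j13.9 Ω

λ = v/f = 0.81·c / 2.43 GHz = 0.1 m
βl = 2π·l/λ = 2π × 0.35 = 126°
tan(βl) = tan(126°) = -1.38
Z_in = Z_0·(Z_L + jZ_0·tanβl)/(Z_0 + jZ_L·tanβl)
     = 26.6·(59.1 − j36.6)/(26.6 − j81.3)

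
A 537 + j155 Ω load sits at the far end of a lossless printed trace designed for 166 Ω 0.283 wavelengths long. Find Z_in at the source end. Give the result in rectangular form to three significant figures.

Z_in ≈ 47.6 + j18.1 Ω

βl = 2π × 0.283 = 102°
tan(βl) = tan(102°) = -4.75
Z_in = Z_0·(Z_L + jZ_0·tanβl)/(Z_0 + jZ_L·tanβl)
     = 166·(537 − j634)/(903 − j2550)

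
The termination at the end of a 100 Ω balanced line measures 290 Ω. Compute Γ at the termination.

Γ = (Z_L − Z_0)/(Z_L + Z_0) = (290 − 100)/(290 + 100) = 190/390

Γ = 0.487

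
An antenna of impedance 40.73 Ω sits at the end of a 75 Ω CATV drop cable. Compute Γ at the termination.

Γ = -0.296

Γ = (Z_L − Z_0)/(Z_L + Z_0) = (40.73 − 75)/(40.73 + 75) = -34.27/115.7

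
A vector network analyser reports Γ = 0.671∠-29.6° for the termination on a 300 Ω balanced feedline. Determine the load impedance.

Z_L ≈ 582 − j702 Ω

Z_L = Z_0·(1 + Γ)/(1 − Γ) = 300·(1.58 − j0.331)/(0.417 + j0.331)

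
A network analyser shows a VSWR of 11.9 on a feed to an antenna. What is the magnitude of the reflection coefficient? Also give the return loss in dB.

|Γ| ≈ 0.845; return loss ≈ 1.46 dB

|Γ| = (S − 1)/(S + 1) = (11.9 − 1)/(11.9 + 1) = 10.9/12.9
RL = −20·log₁₀|Γ| = −20·log₁₀(0.845)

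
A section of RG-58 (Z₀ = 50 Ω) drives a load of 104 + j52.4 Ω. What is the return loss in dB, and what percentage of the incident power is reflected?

Γ = (54 + j52.4)/(154 + j52.4), |Γ| = 0.463
RL = −20·log₁₀(0.463) = 6.7 dB
P_refl/P_inc = |Γ|² = 0.214

RL ≈ 6.7 dB; 21.4% of incident power reflected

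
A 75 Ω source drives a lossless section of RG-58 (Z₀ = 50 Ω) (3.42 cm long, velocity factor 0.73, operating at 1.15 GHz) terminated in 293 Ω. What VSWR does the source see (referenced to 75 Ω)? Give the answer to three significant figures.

λ = v/f = 0.73·c / 1.15 GHz = 0.19 m
βl = 2π·l/λ = 2π × 0.18 = 64.7°
tan(βl) = 2.11
Z_in = Z_0·(Z_L + jZ_0·tanβl)/(Z_0 + jZ_L·tanβl) = 10.4 − j22.8 Ω
Γ_s = (Z_in − Z_s)/(Z_in + Z_s) = (-64.6 − j22.8)/(85.4 − j22.8), |Γ_s| = 0.775
VSWR = (1 + |Γ_s|)/(1 − |Γ_s|)

VSWR ≈ 7.91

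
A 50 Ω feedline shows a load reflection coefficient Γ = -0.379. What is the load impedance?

Z_L ≈ 22.5 Ω

Z_L = Z_0·(1 + Γ)/(1 − Γ) = 50·(0.621)/(1.38)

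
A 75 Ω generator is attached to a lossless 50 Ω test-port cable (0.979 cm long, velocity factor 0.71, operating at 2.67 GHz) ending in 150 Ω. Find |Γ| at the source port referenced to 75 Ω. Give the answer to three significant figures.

λ = v/f = 0.71·c / 2.67 GHz = 0.0798 m
βl = 2π·l/λ = 2π × 0.123 = 44.2°
tan(βl) = 0.972
Z_in = Z_0·(Z_L + jZ_0·tanβl)/(Z_0 + jZ_L·tanβl) = 30.7 − j40.9 Ω
Γ_s = (Z_in − Z_s)/(Z_in + Z_s) = (-44.3 − j40.9)/(106 − j40.9), |Γ_s| = 0.532

|Γ| ≈ 0.532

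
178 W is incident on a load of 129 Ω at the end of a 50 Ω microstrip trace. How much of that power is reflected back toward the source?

P_reflected ≈ 34.7 W

Γ = (129 − 50)/(129 + 50) = 0.441
|Γ|² = 0.195
P_refl = |Γ|²·P_inc = 34.7 W, P_del = (1 − |Γ|²)·P_inc = 143 W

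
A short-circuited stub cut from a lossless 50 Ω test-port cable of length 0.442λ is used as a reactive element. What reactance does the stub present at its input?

X_in ≈ -19.1 Ω (capacitive)

βl = 2π × 0.442 = 159°
tan(βl) = -0.381
For a short-circuited stub, Z_in = jZ_0·tan(βl)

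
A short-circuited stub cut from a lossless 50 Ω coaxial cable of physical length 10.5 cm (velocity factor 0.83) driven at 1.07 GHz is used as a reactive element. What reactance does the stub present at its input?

X_in ≈ -15.8 Ω (capacitive)

λ = v/f = 0.83·c / 1.07 GHz = 0.233 m
βl = 2π·l/λ = 2π × 0.451 = 162°
tan(βl) = -0.317
For a short-circuited stub, Z_in = jZ_0·tan(βl)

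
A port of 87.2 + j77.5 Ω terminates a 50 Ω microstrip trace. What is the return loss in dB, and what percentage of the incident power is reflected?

Γ = (37.2 + j77.5)/(137.2 + j77.5), |Γ| = 0.546
RL = −20·log₁₀(0.546) = 5.26 dB
P_refl/P_inc = |Γ|² = 0.298

RL ≈ 5.26 dB; 29.8% of incident power reflected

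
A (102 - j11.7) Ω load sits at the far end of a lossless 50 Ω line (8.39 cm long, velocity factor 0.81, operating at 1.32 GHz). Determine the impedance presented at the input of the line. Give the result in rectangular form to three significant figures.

λ = v/f = 0.81·c / 1.32 GHz = 0.184 m
βl = 2π·l/λ = 2π × 0.456 = 164°
tan(βl) = tan(164°) = -0.285
Z_in = Z_0·(Z_L + jZ_0·tanβl)/(Z_0 + jZ_L·tanβl)
     = 50·(102 − j26)/(46.7 − j29.1)

Z_in ≈ 91.2 + j29.1 Ω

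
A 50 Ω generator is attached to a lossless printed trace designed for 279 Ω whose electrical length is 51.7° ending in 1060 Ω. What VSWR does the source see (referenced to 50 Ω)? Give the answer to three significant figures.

VSWR ≈ 9.38

tan(βl) = 1.27
Z_in = Z_0·(Z_L + jZ_0·tanβl)/(Z_0 + jZ_L·tanβl) = 114 − j197 Ω
Γ_s = (Z_in − Z_s)/(Z_in + Z_s) = (64.3 − j197)/(164 − j197), |Γ_s| = 0.807
VSWR = (1 + |Γ_s|)/(1 − |Γ_s|)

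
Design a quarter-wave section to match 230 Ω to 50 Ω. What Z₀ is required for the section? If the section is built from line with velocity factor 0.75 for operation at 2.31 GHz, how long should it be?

Z_qwt ≈ 107 Ω; length ≈ 2.44 cm

Z_qwt = √(Z_0·R_L) = √(50 × 230) = √11500
λ = 0.75·c/f = 0.0974 m, so l = λ/4 = 0.0244 m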